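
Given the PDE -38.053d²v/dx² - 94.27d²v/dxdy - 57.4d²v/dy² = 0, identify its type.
The second-order coefficients are A = -38.053, B = -94.27, C = -57.4. Since B² - 4AC = 149.8641 > 0, this is a hyperbolic PDE.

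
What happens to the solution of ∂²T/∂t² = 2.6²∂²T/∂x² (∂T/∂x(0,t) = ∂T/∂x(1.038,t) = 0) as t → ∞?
T oscillates about a mean that drifts linearly in t (generically unbounded; no decay). There is no damping, so the nonconstant modes persist as standing waves (energy conserved, no decay). But with Neumann conditions at both ends the constant mode has eigenvalue 0: the spatial mean M(t) of T satisfies M'' = 0, so M(t) = M(0) + M'(0)·t. Unless the initial velocity has zero mean (∫T_t(x,0)dx = 0), the solution grows linearly in t (unbounded, though not exponentially); if it does have zero mean, the solution stays bounded and simply oscillates.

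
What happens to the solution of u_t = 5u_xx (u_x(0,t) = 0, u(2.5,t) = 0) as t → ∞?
u → 0. Heat escapes through the Dirichlet boundary.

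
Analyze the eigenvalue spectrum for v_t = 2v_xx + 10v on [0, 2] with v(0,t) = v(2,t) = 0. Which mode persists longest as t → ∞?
Eigenvalues: λₙ = 2n²π²/2² - 10.
First three modes:
  n=1: λ₁ = 2π²/2² - 10 ≈ -5.065
  n=2: λ₂ = 8π²/2² - 10 ≈ 9.739
  n=3: λ₃ = 18π²/2² - 10 ≈ 34.413
Since 2π²/2² ≈ 4.935 < 10, λ₁ < 0.
The n=1 mode grows fastest (−λₙ is largest for n=1) → dominates.
Asymptotic: v ~ c₁ sin(πx/2) e^{5.065t} (exponential growth at rate −λ₁ ≈ 5.065).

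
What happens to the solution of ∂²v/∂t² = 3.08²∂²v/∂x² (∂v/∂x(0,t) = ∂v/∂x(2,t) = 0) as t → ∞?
v oscillates about a mean that drifts linearly in t (generically unbounded; no decay). There is no damping, so the nonconstant modes persist as standing waves (energy conserved, no decay). But with Neumann conditions at both ends the constant mode has eigenvalue 0: the spatial mean M(t) of v satisfies M'' = 0, so M(t) = M(0) + M'(0)·t. Unless the initial velocity has zero mean (∫v_t(x,0)dx = 0), the solution grows linearly in t (unbounded, though not exponentially); if it does have zero mean, the solution stays bounded and simply oscillates.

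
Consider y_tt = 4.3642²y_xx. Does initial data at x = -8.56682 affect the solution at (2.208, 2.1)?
No. The domain of dependence is [-6.95682, 11.37282], and -8.56682 is outside this interval.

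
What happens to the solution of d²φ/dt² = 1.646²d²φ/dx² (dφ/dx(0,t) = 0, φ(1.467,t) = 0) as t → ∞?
φ oscillates (no decay). Energy is conserved; the solution oscillates indefinitely as standing waves.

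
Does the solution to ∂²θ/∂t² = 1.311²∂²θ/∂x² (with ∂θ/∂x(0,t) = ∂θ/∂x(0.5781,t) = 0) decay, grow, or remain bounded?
θ oscillates about a mean that drifts linearly in t (generically unbounded; no decay). There is no damping, so the nonconstant modes persist as standing waves (energy conserved, no decay). But with Neumann conditions at both ends the constant mode has eigenvalue 0: the spatial mean M(t) of θ satisfies M'' = 0, so M(t) = M(0) + M'(0)·t. Unless the initial velocity has zero mean (∫θ_t(x,0)dx = 0), the solution grows linearly in t (unbounded, though not exponentially); if it does have zero mean, the solution stays bounded and simply oscillates.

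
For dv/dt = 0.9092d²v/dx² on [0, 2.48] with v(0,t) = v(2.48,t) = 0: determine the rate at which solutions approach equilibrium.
Eigenvalues: λₙ = 0.9092n²π²/2.48².
First three modes:
  n=1: λ₁ = 0.9092π²/2.48² ≈ 1.459
  n=2: λ₂ = 3.6368π²/2.48² ≈ 5.836 (4× faster decay)
  n=3: λ₃ = 8.1828π²/2.48² ≈ 13.131 (9× faster decay)
As t → ∞, higher modes decay exponentially faster. The n=1 mode dominates: v ~ c₁ sin(πx/2.48) e^{-λ₁t}.
Decay rate: λ₁ = 0.9092π²/2.48² ≈ 1.459.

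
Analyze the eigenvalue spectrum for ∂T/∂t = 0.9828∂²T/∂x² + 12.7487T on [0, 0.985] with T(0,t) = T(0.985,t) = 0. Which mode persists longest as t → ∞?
Eigenvalues: λₙ = 0.9828n²π²/0.985² - 12.7487.
First three modes:
  n=1: λ₁ = 0.9828π²/0.985² - 12.7487 ≈ -2.751
  n=2: λ₂ = 3.9312π²/0.985² - 12.7487 ≈ 27.241
  n=3: λ₃ = 8.8452π²/0.985² - 12.7487 ≈ 77.229
Since 0.9828π²/0.985² ≈ 9.998 < 12.7487, λ₁ < 0.
The n=1 mode grows fastest (−λₙ is largest for n=1) → dominates.
Asymptotic: T ~ c₁ sin(πx/0.985) e^{2.751t} (exponential growth at rate −λ₁ ≈ 2.751).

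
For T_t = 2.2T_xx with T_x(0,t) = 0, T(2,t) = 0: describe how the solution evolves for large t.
T → 0. Heat escapes through the Dirichlet boundary.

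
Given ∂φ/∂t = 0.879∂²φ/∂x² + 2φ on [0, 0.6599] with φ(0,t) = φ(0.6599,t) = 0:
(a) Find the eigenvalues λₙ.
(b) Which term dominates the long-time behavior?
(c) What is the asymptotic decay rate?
Eigenvalues: λₙ = 0.879n²π²/0.6599² - 2.
First three modes:
  n=1: λ₁ = 0.879π²/0.6599² - 2 ≈ 17.922
  n=2: λ₂ = 3.516π²/0.6599² - 2 ≈ 77.688
  n=3: λ₃ = 7.911π²/0.6599² - 2 ≈ 177.298
Since 0.879π²/0.6599² ≈ 19.922 > 2, all λₙ > 0.
The n=1 mode decays slowest → dominates as t → ∞.
Asymptotic: φ ~ c₁ sin(πx/0.6599) e^{-λ₁t} with decay rate λ₁ ≈ 17.922.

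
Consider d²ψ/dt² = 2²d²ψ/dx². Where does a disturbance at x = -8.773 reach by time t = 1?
Domain of influence: [-10.773, -6.773]. Data at x = -8.773 spreads outward at speed 2.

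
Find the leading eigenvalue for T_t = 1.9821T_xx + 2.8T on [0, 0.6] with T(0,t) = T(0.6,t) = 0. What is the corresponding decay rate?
Eigenvalues: λₙ = 1.9821n²π²/0.6² - 2.8.
First three modes:
  n=1: λ₁ = 1.9821π²/0.6² - 2.8 ≈ 51.54
  n=2: λ₂ = 7.9284π²/0.6² - 2.8 ≈ 214.562
  n=3: λ₃ = 17.8389π²/0.6² - 2.8 ≈ 486.264
Since 1.9821π²/0.6² ≈ 54.34 > 2.8, all λₙ > 0.
The n=1 mode decays slowest → dominates as t → ∞.
Asymptotic: T ~ c₁ sin(πx/0.6) e^{-λ₁t} with decay rate λ₁ ≈ 51.54.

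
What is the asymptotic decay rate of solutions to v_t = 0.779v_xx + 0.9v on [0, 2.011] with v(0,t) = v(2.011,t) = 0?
Eigenvalues: λₙ = 0.779n²π²/2.011² - 0.9.
First three modes:
  n=1: λ₁ = 0.779π²/2.011² - 0.9 ≈ 1.001
  n=2: λ₂ = 3.116π²/2.011² - 0.9 ≈ 6.705
  n=3: λ₃ = 7.011π²/2.011² - 0.9 ≈ 16.21
Since 0.779π²/2.011² ≈ 1.901 > 0.9, all λₙ > 0.
The n=1 mode decays slowest → dominates as t → ∞.
Asymptotic: v ~ c₁ sin(πx/2.011) e^{-λ₁t} with decay rate λ₁ ≈ 1.001.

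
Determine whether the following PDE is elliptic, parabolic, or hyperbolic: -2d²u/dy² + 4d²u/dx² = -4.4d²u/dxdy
Rewriting in standard form: 4d²u/dx² + 4.4d²u/dxdy - 2d²u/dy² = 0. Coefficients: A = 4, B = 4.4, C = -2. B² - 4AC = 51.36, which is positive, so the equation is hyperbolic.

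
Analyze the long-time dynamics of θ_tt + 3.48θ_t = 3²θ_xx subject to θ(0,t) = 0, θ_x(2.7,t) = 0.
Long-time behavior: θ → 0. Damping (γ=3.48) dissipates energy; oscillations decay exponentially.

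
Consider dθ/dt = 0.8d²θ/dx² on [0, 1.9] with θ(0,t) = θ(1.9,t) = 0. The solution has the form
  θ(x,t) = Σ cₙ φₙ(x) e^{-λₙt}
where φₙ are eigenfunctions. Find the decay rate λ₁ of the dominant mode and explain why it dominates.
Eigenvalues: λₙ = 0.8n²π²/1.9².
First three modes:
  n=1: λ₁ = 0.8π²/1.9² ≈ 2.187
  n=2: λ₂ = 3.2π²/1.9² ≈ 8.749 (4× faster decay)
  n=3: λ₃ = 7.2π²/1.9² ≈ 19.685 (9× faster decay)
As t → ∞, higher modes decay exponentially faster. The n=1 mode dominates: θ ~ c₁ sin(πx/1.9) e^{-λ₁t}.
Decay rate: λ₁ = 0.8π²/1.9² ≈ 2.187.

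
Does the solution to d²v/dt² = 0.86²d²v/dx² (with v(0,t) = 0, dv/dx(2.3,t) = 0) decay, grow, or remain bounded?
v oscillates (no decay). Energy is conserved; the solution oscillates indefinitely as standing waves.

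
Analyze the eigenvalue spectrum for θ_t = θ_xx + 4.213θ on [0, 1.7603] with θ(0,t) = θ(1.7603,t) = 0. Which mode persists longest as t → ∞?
Eigenvalues: λₙ = n²π²/1.7603² - 4.213.
First three modes:
  n=1: λ₁ = π²/1.7603² - 4.213 ≈ -1.028
  n=2: λ₂ = 4π²/1.7603² - 4.213 ≈ 8.527
  n=3: λ₃ = 9π²/1.7603² - 4.213 ≈ 24.453
Since π²/1.7603² ≈ 3.185 < 4.213, λ₁ < 0.
The n=1 mode grows fastest (−λₙ is largest for n=1) → dominates.
Asymptotic: θ ~ c₁ sin(πx/1.7603) e^{1.028t} (exponential growth at rate −λ₁ ≈ 1.028).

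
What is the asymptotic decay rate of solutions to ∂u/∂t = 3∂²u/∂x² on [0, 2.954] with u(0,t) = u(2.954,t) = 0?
Eigenvalues: λₙ = 3n²π²/2.954².
First three modes:
  n=1: λ₁ = 3π²/2.954² ≈ 3.393
  n=2: λ₂ = 12π²/2.954² ≈ 13.573 (4× faster decay)
  n=3: λ₃ = 27π²/2.954² ≈ 30.538 (9× faster decay)
As t → ∞, higher modes decay exponentially faster. The n=1 mode dominates: u ~ c₁ sin(πx/2.954) e^{-λ₁t}.
Decay rate: λ₁ = 3π²/2.954² ≈ 3.393.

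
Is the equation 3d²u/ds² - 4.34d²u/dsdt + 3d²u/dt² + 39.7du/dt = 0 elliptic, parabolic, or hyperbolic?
Computing B² - 4AC with A = 3, B = -4.34, C = 3: discriminant = -17.1644 (negative). Answer: elliptic.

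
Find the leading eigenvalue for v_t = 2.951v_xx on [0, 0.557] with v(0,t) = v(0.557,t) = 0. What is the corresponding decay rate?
Eigenvalues: λₙ = 2.951n²π²/0.557².
First three modes:
  n=1: λ₁ = 2.951π²/0.557² ≈ 93.877
  n=2: λ₂ = 11.804π²/0.557² ≈ 375.507 (4× faster decay)
  n=3: λ₃ = 26.559π²/0.557² ≈ 844.892 (9× faster decay)
As t → ∞, higher modes decay exponentially faster. The n=1 mode dominates: v ~ c₁ sin(πx/0.557) e^{-λ₁t}.
Decay rate: λ₁ = 2.951π²/0.557² ≈ 93.877.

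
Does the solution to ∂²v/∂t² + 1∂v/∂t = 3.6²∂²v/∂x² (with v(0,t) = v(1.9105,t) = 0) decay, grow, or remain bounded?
v → 0. Damping (γ=1) dissipates energy; oscillations decay exponentially.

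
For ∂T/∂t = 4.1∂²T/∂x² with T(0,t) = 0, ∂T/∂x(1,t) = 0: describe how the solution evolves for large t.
T → 0. Heat escapes through the Dirichlet boundary.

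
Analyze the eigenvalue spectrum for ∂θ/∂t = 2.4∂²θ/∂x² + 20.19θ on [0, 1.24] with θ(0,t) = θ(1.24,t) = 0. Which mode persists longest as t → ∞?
Eigenvalues: λₙ = 2.4n²π²/1.24² - 20.19.
First three modes:
  n=1: λ₁ = 2.4π²/1.24² - 20.19 ≈ -4.785
  n=2: λ₂ = 9.6π²/1.24² - 20.19 ≈ 41.431
  n=3: λ₃ = 21.6π²/1.24² - 20.19 ≈ 118.457
Since 2.4π²/1.24² ≈ 15.405 < 20.19, λ₁ < 0.
The n=1 mode grows fastest (−λₙ is largest for n=1) → dominates.
Asymptotic: θ ~ c₁ sin(πx/1.24) e^{4.785t} (exponential growth at rate −λ₁ ≈ 4.785).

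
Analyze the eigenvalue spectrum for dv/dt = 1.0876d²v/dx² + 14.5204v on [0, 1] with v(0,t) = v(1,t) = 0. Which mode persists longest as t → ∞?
Eigenvalues: λₙ = 1.0876n²π²/1² - 14.5204.
First three modes:
  n=1: λ₁ = 1.0876π² - 14.5204 ≈ -3.786
  n=2: λ₂ = 4.3504π² - 14.5204 ≈ 28.416
  n=3: λ₃ = 9.7884π² - 14.5204 ≈ 82.087
Since 1.0876π² ≈ 10.734 < 14.5204, λ₁ < 0.
The n=1 mode grows fastest (−λₙ is largest for n=1) → dominates.
Asymptotic: v ~ c₁ sin(πx/1) e^{3.786t} (exponential growth at rate −λ₁ ≈ 3.786).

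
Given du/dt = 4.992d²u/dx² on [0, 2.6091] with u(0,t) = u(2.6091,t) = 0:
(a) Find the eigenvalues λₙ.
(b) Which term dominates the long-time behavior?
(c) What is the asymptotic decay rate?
Eigenvalues: λₙ = 4.992n²π²/2.6091².
First three modes:
  n=1: λ₁ = 4.992π²/2.6091² ≈ 7.238
  n=2: λ₂ = 19.968π²/2.6091² ≈ 28.95 (4× faster decay)
  n=3: λ₃ = 44.928π²/2.6091² ≈ 65.138 (9× faster decay)
As t → ∞, higher modes decay exponentially faster. The n=1 mode dominates: u ~ c₁ sin(πx/2.6091) e^{-λ₁t}.
Decay rate: λ₁ = 4.992π²/2.6091² ≈ 7.238.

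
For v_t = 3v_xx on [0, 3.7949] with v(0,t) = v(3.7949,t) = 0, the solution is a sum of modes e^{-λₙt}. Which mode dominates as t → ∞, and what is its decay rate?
Eigenvalues: λₙ = 3n²π²/3.7949².
First three modes:
  n=1: λ₁ = 3π²/3.7949² ≈ 2.056
  n=2: λ₂ = 12π²/3.7949² ≈ 8.224 (4× faster decay)
  n=3: λ₃ = 27π²/3.7949² ≈ 18.504 (9× faster decay)
As t → ∞, higher modes decay exponentially faster. The n=1 mode dominates: v ~ c₁ sin(πx/3.7949) e^{-λ₁t}.
Decay rate: λ₁ = 3π²/3.7949² ≈ 2.056.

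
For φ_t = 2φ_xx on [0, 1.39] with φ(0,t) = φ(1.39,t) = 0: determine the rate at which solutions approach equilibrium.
Eigenvalues: λₙ = 2n²π²/1.39².
First three modes:
  n=1: λ₁ = 2π²/1.39² ≈ 10.216
  n=2: λ₂ = 8π²/1.39² ≈ 40.866 (4× faster decay)
  n=3: λ₃ = 18π²/1.39² ≈ 91.948 (9× faster decay)
As t → ∞, higher modes decay exponentially faster. The n=1 mode dominates: φ ~ c₁ sin(πx/1.39) e^{-λ₁t}.
Decay rate: λ₁ = 2π²/1.39² ≈ 10.216.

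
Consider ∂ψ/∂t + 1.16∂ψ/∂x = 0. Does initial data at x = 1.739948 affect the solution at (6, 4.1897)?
No. Only data at x = 1.139948 affects (6, 4.1897). Advection has one-way propagation along characteristics.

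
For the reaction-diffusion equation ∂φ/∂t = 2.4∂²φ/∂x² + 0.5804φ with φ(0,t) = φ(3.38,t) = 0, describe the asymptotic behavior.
φ → 0. Diffusion dominates reaction (r=0.5804 < κπ²/L²≈2.07); solution decays.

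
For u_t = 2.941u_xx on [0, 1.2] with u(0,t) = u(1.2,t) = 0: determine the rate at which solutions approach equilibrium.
Eigenvalues: λₙ = 2.941n²π²/1.2².
First three modes:
  n=1: λ₁ = 2.941π²/1.2² ≈ 20.157
  n=2: λ₂ = 11.764π²/1.2² ≈ 80.629 (4× faster decay)
  n=3: λ₃ = 26.469π²/1.2² ≈ 181.416 (9× faster decay)
As t → ∞, higher modes decay exponentially faster. The n=1 mode dominates: u ~ c₁ sin(πx/1.2) e^{-λ₁t}.
Decay rate: λ₁ = 2.941π²/1.2² ≈ 20.157.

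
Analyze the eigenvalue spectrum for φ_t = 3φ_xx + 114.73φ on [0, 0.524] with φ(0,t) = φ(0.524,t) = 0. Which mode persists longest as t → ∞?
Eigenvalues: λₙ = 3n²π²/0.524² - 114.73.
First three modes:
  n=1: λ₁ = 3π²/0.524² - 114.73 ≈ -6.895
  n=2: λ₂ = 12π²/0.524² - 114.73 ≈ 316.609
  n=3: λ₃ = 27π²/0.524² - 114.73 ≈ 855.782
Since 3π²/0.524² ≈ 107.835 < 114.73, λ₁ < 0.
The n=1 mode grows fastest (−λₙ is largest for n=1) → dominates.
Asymptotic: φ ~ c₁ sin(πx/0.524) e^{6.895t} (exponential growth at rate −λ₁ ≈ 6.895).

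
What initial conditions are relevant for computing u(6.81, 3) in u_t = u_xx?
The entire real line. The heat equation has infinite propagation speed: any initial disturbance instantly affects all points (though exponentially small far away).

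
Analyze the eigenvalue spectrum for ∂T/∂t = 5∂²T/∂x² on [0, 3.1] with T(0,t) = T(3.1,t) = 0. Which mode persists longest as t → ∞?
Eigenvalues: λₙ = 5n²π²/3.1².
First three modes:
  n=1: λ₁ = 5π²/3.1² ≈ 5.135
  n=2: λ₂ = 20π²/3.1² ≈ 20.54 (4× faster decay)
  n=3: λ₃ = 45π²/3.1² ≈ 46.216 (9× faster decay)
As t → ∞, higher modes decay exponentially faster. The n=1 mode dominates: T ~ c₁ sin(πx/3.1) e^{-λ₁t}.
Decay rate: λ₁ = 5π²/3.1² ≈ 5.135.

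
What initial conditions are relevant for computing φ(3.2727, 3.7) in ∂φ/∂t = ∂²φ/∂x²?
The entire real line. The heat equation has infinite propagation speed: any initial disturbance instantly affects all points (though exponentially small far away).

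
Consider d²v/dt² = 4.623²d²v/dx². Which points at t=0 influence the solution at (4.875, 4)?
Domain of dependence: [-13.617, 23.367]. Signals travel at speed 4.623, so data within |x - 4.875| ≤ 4.623·4 = 18.492 can reach the point.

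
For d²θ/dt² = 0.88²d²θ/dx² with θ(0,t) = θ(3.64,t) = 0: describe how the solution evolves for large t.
θ oscillates (no decay). Energy is conserved; the solution oscillates indefinitely as standing waves.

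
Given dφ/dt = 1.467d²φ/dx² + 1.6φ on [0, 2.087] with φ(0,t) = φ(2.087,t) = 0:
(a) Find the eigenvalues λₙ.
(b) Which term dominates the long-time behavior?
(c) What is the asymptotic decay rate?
Eigenvalues: λₙ = 1.467n²π²/2.087² - 1.6.
First three modes:
  n=1: λ₁ = 1.467π²/2.087² - 1.6 ≈ 1.724
  n=2: λ₂ = 5.868π²/2.087² - 1.6 ≈ 11.697
  n=3: λ₃ = 13.203π²/2.087² - 1.6 ≈ 28.318
Since 1.467π²/2.087² ≈ 3.324 > 1.6, all λₙ > 0.
The n=1 mode decays slowest → dominates as t → ∞.
Asymptotic: φ ~ c₁ sin(πx/2.087) e^{-λ₁t} with decay rate λ₁ ≈ 1.724.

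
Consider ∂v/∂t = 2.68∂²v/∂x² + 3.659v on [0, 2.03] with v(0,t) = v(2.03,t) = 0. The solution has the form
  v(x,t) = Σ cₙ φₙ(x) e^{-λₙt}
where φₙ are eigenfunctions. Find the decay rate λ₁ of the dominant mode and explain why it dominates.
Eigenvalues: λₙ = 2.68n²π²/2.03² - 3.659.
First three modes:
  n=1: λ₁ = 2.68π²/2.03² - 3.659 ≈ 2.76
  n=2: λ₂ = 10.72π²/2.03² - 3.659 ≈ 22.016
  n=3: λ₃ = 24.12π²/2.03² - 3.659 ≈ 54.109
Since 2.68π²/2.03² ≈ 6.419 > 3.659, all λₙ > 0.
The n=1 mode decays slowest → dominates as t → ∞.
Asymptotic: v ~ c₁ sin(πx/2.03) e^{-λ₁t} with decay rate λ₁ ≈ 2.76.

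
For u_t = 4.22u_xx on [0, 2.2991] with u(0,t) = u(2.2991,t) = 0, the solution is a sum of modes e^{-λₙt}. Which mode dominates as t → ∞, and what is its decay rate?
Eigenvalues: λₙ = 4.22n²π²/2.2991².
First three modes:
  n=1: λ₁ = 4.22π²/2.2991² ≈ 7.879
  n=2: λ₂ = 16.88π²/2.2991² ≈ 31.518 (4× faster decay)
  n=3: λ₃ = 37.98π²/2.2991² ≈ 70.915 (9× faster decay)
As t → ∞, higher modes decay exponentially faster. The n=1 mode dominates: u ~ c₁ sin(πx/2.2991) e^{-λ₁t}.
Decay rate: λ₁ = 4.22π²/2.2991² ≈ 7.879.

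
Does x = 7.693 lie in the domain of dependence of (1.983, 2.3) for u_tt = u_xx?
No. The domain of dependence is [-0.317, 4.283], and 7.693 is outside this interval.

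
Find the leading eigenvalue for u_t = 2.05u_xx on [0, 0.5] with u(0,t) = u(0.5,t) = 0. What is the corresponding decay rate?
Eigenvalues: λₙ = 2.05n²π²/0.5².
First three modes:
  n=1: λ₁ = 2.05π²/0.5² ≈ 80.931
  n=2: λ₂ = 8.2π²/0.5² ≈ 323.723 (4× faster decay)
  n=3: λ₃ = 18.45π²/0.5² ≈ 728.377 (9× faster decay)
As t → ∞, higher modes decay exponentially faster. The n=1 mode dominates: u ~ c₁ sin(πx/0.5) e^{-λ₁t}.
Decay rate: λ₁ = 2.05π²/0.5² ≈ 80.931.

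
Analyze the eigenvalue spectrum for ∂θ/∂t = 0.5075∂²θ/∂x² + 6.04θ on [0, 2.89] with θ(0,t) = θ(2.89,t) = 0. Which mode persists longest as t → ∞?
Eigenvalues: λₙ = 0.5075n²π²/2.89² - 6.04.
First three modes:
  n=1: λ₁ = 0.5075π²/2.89² - 6.04 ≈ -5.44
  n=2: λ₂ = 2.03π²/2.89² - 6.04 ≈ -3.641
  n=3: λ₃ = 4.5675π²/2.89² - 6.04 ≈ -0.643
Since 0.5075π²/2.89² ≈ 0.6 < 6.04, λ₁ < 0.
The n=1 mode grows fastest (−λₙ is largest for n=1) → dominates.
Asymptotic: θ ~ c₁ sin(πx/2.89) e^{5.44t} (exponential growth at rate −λ₁ ≈ 5.44).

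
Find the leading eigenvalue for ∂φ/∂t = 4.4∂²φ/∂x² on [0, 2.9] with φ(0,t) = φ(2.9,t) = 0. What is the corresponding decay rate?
Eigenvalues: λₙ = 4.4n²π²/2.9².
First three modes:
  n=1: λ₁ = 4.4π²/2.9² ≈ 5.164
  n=2: λ₂ = 17.6π²/2.9² ≈ 20.655 (4× faster decay)
  n=3: λ₃ = 39.6π²/2.9² ≈ 46.473 (9× faster decay)
As t → ∞, higher modes decay exponentially faster. The n=1 mode dominates: φ ~ c₁ sin(πx/2.9) e^{-λ₁t}.
Decay rate: λ₁ = 4.4π²/2.9² ≈ 5.164.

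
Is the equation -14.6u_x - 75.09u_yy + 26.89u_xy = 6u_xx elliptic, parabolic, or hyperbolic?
Rewriting in standard form: -6u_xx + 26.89u_xy - 75.09u_yy - 14.6u_x = 0. Computing B² - 4AC with A = -6, B = 26.89, C = -75.09: discriminant = -1079.0879 (negative). Answer: elliptic.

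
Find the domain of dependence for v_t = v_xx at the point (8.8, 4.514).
The entire real line. The heat equation has infinite propagation speed: any initial disturbance instantly affects all points (though exponentially small far away).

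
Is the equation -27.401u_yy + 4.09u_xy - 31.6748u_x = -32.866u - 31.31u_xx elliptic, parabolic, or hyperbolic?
Rewriting in standard form: 31.31u_xx + 4.09u_xy - 27.401u_yy - 31.6748u_x + 32.866u = 0. Computing B² - 4AC with A = 31.31, B = 4.09, C = -27.401: discriminant = 3448.42934 (positive). Answer: hyperbolic.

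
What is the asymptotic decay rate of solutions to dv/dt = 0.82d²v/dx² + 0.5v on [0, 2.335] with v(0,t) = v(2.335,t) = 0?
Eigenvalues: λₙ = 0.82n²π²/2.335² - 0.5.
First three modes:
  n=1: λ₁ = 0.82π²/2.335² - 0.5 ≈ 0.984
  n=2: λ₂ = 3.28π²/2.335² - 0.5 ≈ 5.437
  n=3: λ₃ = 7.38π²/2.335² - 0.5 ≈ 12.859
Since 0.82π²/2.335² ≈ 1.484 > 0.5, all λₙ > 0.
The n=1 mode decays slowest → dominates as t → ∞.
Asymptotic: v ~ c₁ sin(πx/2.335) e^{-λ₁t} with decay rate λ₁ ≈ 0.984.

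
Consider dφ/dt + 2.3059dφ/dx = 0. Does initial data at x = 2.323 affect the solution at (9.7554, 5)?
No. Only data at x = -1.7741 affects (9.7554, 5). Advection has one-way propagation along characteristics.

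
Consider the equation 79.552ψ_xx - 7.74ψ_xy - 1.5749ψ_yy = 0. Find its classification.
Hyperbolic. (A = 79.552, B = -7.74, C = -1.5749 gives B² - 4AC = 561.0533792.)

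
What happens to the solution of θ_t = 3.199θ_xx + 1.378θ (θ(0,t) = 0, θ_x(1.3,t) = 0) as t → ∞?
θ → 0. Diffusion dominates reaction (r=1.378 < κπ²/(4L²)≈4.67); solution decays.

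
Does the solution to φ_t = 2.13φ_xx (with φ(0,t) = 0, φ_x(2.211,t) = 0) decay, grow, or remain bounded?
φ → 0. Heat escapes through the Dirichlet boundary.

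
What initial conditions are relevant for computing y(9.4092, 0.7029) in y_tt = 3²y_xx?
Domain of dependence: [7.3005, 11.5179]. Signals travel at speed 3, so data within |x - 9.4092| ≤ 3·0.7029 = 2.1087 can reach the point.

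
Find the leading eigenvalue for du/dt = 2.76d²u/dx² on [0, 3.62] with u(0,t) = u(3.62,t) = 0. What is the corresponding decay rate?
Eigenvalues: λₙ = 2.76n²π²/3.62².
First three modes:
  n=1: λ₁ = 2.76π²/3.62² ≈ 2.079
  n=2: λ₂ = 11.04π²/3.62² ≈ 8.315 (4× faster decay)
  n=3: λ₃ = 24.84π²/3.62² ≈ 18.708 (9× faster decay)
As t → ∞, higher modes decay exponentially faster. The n=1 mode dominates: u ~ c₁ sin(πx/3.62) e^{-λ₁t}.
Decay rate: λ₁ = 2.76π²/3.62² ≈ 2.079.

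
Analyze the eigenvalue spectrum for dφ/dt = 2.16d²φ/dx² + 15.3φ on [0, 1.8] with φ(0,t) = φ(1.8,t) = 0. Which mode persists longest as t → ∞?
Eigenvalues: λₙ = 2.16n²π²/1.8² - 15.3.
First three modes:
  n=1: λ₁ = 2.16π²/1.8² - 15.3 ≈ -8.72
  n=2: λ₂ = 8.64π²/1.8² - 15.3 ≈ 11.019
  n=3: λ₃ = 19.44π²/1.8² - 15.3 ≈ 43.918
Since 2.16π²/1.8² ≈ 6.58 < 15.3, λ₁ < 0.
The n=1 mode grows fastest (−λₙ is largest for n=1) → dominates.
Asymptotic: φ ~ c₁ sin(πx/1.8) e^{8.72t} (exponential growth at rate −λ₁ ≈ 8.72).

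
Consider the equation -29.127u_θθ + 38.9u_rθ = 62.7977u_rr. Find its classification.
Rewriting in standard form: -62.7977u_rr + 38.9u_rθ - 29.127u_θθ = 0. Elliptic. (A = -62.7977, B = 38.9, C = -29.127 gives B² - 4AC = -5803.2244316.)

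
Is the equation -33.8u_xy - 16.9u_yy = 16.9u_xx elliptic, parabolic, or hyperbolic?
Rewriting in standard form: -16.9u_xx - 33.8u_xy - 16.9u_yy = 0. Computing B² - 4AC with A = -16.9, B = -33.8, C = -16.9: discriminant = 0 (zero). Answer: parabolic.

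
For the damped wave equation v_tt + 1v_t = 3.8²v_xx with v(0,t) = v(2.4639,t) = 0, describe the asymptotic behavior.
v → 0. Damping (γ=1) dissipates energy; oscillations decay exponentially.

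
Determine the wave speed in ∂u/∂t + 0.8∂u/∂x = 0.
Speed = 0.8. Information travels along x - 0.8t = const (rightward).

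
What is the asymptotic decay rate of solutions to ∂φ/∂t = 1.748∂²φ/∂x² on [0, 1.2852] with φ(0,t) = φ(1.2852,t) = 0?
Eigenvalues: λₙ = 1.748n²π²/1.2852².
First three modes:
  n=1: λ₁ = 1.748π²/1.2852² ≈ 10.445
  n=2: λ₂ = 6.992π²/1.2852² ≈ 41.779 (4× faster decay)
  n=3: λ₃ = 15.732π²/1.2852² ≈ 94.003 (9× faster decay)
As t → ∞, higher modes decay exponentially faster. The n=1 mode dominates: φ ~ c₁ sin(πx/1.2852) e^{-λ₁t}.
Decay rate: λ₁ = 1.748π²/1.2852² ≈ 10.445.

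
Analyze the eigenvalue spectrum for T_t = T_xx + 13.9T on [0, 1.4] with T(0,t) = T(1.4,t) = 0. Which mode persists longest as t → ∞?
Eigenvalues: λₙ = n²π²/1.4² - 13.9.
First three modes:
  n=1: λ₁ = π²/1.4² - 13.9 ≈ -8.864
  n=2: λ₂ = 4π²/1.4² - 13.9 ≈ 6.242
  n=3: λ₃ = 9π²/1.4² - 13.9 ≈ 31.42
Since π²/1.4² ≈ 5.036 < 13.9, λ₁ < 0.
The n=1 mode grows fastest (−λₙ is largest for n=1) → dominates.
Asymptotic: T ~ c₁ sin(πx/1.4) e^{8.864t} (exponential growth at rate −λ₁ ≈ 8.864).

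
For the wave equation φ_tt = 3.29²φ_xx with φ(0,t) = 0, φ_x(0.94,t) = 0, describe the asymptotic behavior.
φ oscillates (no decay). Energy is conserved; the solution oscillates indefinitely as standing waves.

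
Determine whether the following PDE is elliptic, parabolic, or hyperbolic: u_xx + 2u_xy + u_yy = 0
Coefficients: A = 1, B = 2, C = 1. B² - 4AC = 0, which is zero, so the equation is parabolic.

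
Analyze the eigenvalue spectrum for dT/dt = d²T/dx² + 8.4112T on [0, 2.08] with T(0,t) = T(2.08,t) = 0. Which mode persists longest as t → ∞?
Eigenvalues: λₙ = n²π²/2.08² - 8.4112.
First three modes:
  n=1: λ₁ = π²/2.08² - 8.4112 ≈ -6.13
  n=2: λ₂ = 4π²/2.08² - 8.4112 ≈ 0.714
  n=3: λ₃ = 9π²/2.08² - 8.4112 ≈ 12.12
Since π²/2.08² ≈ 2.281 < 8.4112, λ₁ < 0.
The n=1 mode grows fastest (−λₙ is largest for n=1) → dominates.
Asymptotic: T ~ c₁ sin(πx/2.08) e^{6.13t} (exponential growth at rate −λ₁ ≈ 6.13).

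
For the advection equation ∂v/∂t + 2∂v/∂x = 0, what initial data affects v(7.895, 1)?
A single point: x = 5.895. The characteristic through (7.895, 1) is x - 2t = const, so x = 7.895 - 2·1 = 5.895.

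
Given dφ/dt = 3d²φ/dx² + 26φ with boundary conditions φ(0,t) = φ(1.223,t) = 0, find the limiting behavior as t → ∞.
φ grows unboundedly. Reaction dominates diffusion (r=26 > κπ²/L²≈19.8); solution grows exponentially.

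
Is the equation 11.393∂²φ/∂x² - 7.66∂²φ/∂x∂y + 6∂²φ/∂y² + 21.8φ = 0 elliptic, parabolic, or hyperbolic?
Computing B² - 4AC with A = 11.393, B = -7.66, C = 6: discriminant = -214.7564 (negative). Answer: elliptic.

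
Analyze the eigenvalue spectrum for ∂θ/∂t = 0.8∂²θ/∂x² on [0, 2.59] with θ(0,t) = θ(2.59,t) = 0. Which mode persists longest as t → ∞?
Eigenvalues: λₙ = 0.8n²π²/2.59².
First three modes:
  n=1: λ₁ = 0.8π²/2.59² ≈ 1.177
  n=2: λ₂ = 3.2π²/2.59² ≈ 4.708 (4× faster decay)
  n=3: λ₃ = 7.2π²/2.59² ≈ 10.593 (9× faster decay)
As t → ∞, higher modes decay exponentially faster. The n=1 mode dominates: θ ~ c₁ sin(πx/2.59) e^{-λ₁t}.
Decay rate: λ₁ = 0.8π²/2.59² ≈ 1.177.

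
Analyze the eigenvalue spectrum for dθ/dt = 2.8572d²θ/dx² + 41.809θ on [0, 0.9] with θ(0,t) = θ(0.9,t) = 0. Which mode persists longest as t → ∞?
Eigenvalues: λₙ = 2.8572n²π²/0.9² - 41.809.
First three modes:
  n=1: λ₁ = 2.8572π²/0.9² - 41.809 ≈ -6.995
  n=2: λ₂ = 11.4288π²/0.9² - 41.809 ≈ 97.447
  n=3: λ₃ = 25.7148π²/0.9² - 41.809 ≈ 271.518
Since 2.8572π²/0.9² ≈ 34.814 < 41.809, λ₁ < 0.
The n=1 mode grows fastest (−λₙ is largest for n=1) → dominates.
Asymptotic: θ ~ c₁ sin(πx/0.9) e^{6.995t} (exponential growth at rate −λ₁ ≈ 6.995).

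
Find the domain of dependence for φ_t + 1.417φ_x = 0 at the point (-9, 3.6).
A single point: x = -14.1012. The characteristic through (-9, 3.6) is x - 1.417t = const, so x = -9 - 1.417·3.6 = -14.1012.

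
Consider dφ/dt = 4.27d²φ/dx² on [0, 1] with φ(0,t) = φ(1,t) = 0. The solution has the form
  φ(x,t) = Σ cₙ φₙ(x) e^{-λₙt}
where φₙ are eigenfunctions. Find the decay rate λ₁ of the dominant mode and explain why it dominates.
Eigenvalues: λₙ = 4.27n²π².
First three modes:
  n=1: λ₁ = 4.27π² ≈ 42.143
  n=2: λ₂ = 17.08π² ≈ 168.573 (4× faster decay)
  n=3: λ₃ = 38.43π² ≈ 379.289 (9× faster decay)
As t → ∞, higher modes decay exponentially faster. The n=1 mode dominates: φ ~ c₁ sin(πx) e^{-λ₁t}.
Decay rate: λ₁ = 4.27π² ≈ 42.143.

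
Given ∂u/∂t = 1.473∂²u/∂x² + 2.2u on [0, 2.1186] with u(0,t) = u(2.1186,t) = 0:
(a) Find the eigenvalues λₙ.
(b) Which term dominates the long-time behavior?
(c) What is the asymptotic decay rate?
Eigenvalues: λₙ = 1.473n²π²/2.1186² - 2.2.
First three modes:
  n=1: λ₁ = 1.473π²/2.1186² - 2.2 ≈ 1.039
  n=2: λ₂ = 5.892π²/2.1186² - 2.2 ≈ 10.756
  n=3: λ₃ = 13.257π²/2.1186² - 2.2 ≈ 26.951
Since 1.473π²/2.1186² ≈ 3.239 > 2.2, all λₙ > 0.
The n=1 mode decays slowest → dominates as t → ∞.
Asymptotic: u ~ c₁ sin(πx/2.1186) e^{-λ₁t} with decay rate λ₁ ≈ 1.039.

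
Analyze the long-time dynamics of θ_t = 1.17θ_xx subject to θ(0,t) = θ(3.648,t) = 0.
Long-time behavior: θ → 0. Heat diffuses out through both boundaries.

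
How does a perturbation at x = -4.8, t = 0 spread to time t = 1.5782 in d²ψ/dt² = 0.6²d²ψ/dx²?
Domain of influence: [-5.74692, -3.85308]. Data at x = -4.8 spreads outward at speed 0.6.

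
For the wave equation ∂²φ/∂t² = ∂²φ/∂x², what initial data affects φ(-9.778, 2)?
Domain of dependence: [-11.778, -7.778]. Signals travel at speed 1, so data within |x - -9.778| ≤ 1·2 = 2 can reach the point.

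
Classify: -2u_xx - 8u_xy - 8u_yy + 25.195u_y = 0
Parabolic (discriminant = 0).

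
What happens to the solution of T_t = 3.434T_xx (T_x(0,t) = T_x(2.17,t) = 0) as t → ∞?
T → constant (steady state). Heat is conserved (no flux at boundaries); solution approaches the spatial average.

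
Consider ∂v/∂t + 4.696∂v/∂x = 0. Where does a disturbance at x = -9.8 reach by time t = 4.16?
At x = 9.73536. The characteristic carries data from (-9.8, 0) to (9.73536, 4.16).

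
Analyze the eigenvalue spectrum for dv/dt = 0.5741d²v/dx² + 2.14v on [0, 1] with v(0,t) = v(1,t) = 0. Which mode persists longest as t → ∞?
Eigenvalues: λₙ = 0.5741n²π²/1² - 2.14.
First three modes:
  n=1: λ₁ = 0.5741π² - 2.14 ≈ 3.526
  n=2: λ₂ = 2.2964π² - 2.14 ≈ 20.525
  n=3: λ₃ = 5.1669π² - 2.14 ≈ 48.855
Since 0.5741π² ≈ 5.666 > 2.14, all λₙ > 0.
The n=1 mode decays slowest → dominates as t → ∞.
Asymptotic: v ~ c₁ sin(πx/1) e^{-λ₁t} with decay rate λ₁ ≈ 3.526.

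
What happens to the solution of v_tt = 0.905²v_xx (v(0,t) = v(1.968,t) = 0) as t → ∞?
v oscillates (no decay). Energy is conserved; the solution oscillates indefinitely as standing waves.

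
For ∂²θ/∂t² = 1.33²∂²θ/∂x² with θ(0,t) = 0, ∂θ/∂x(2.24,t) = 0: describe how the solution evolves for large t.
θ oscillates (no decay). Energy is conserved; the solution oscillates indefinitely as standing waves.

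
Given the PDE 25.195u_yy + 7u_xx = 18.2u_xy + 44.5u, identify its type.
Rewriting in standard form: 7u_xx - 18.2u_xy + 25.195u_yy - 44.5u = 0. The second-order coefficients are A = 7, B = -18.2, C = 25.195. Since B² - 4AC = -374.22 < 0, this is an elliptic PDE.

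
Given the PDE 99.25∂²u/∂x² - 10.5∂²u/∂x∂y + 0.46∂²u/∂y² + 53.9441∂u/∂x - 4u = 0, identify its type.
The second-order coefficients are A = 99.25, B = -10.5, C = 0.46. Since B² - 4AC = -72.37 < 0, this is an elliptic PDE.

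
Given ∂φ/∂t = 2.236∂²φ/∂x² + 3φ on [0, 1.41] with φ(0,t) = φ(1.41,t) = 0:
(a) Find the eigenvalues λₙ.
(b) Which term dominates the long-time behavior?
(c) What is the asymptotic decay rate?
Eigenvalues: λₙ = 2.236n²π²/1.41² - 3.
First three modes:
  n=1: λ₁ = 2.236π²/1.41² - 3 ≈ 8.1
  n=2: λ₂ = 8.944π²/1.41² - 3 ≈ 41.401
  n=3: λ₃ = 20.124π²/1.41² - 3 ≈ 96.902
Since 2.236π²/1.41² ≈ 11.1 > 3, all λₙ > 0.
The n=1 mode decays slowest → dominates as t → ∞.
Asymptotic: φ ~ c₁ sin(πx/1.41) e^{-λ₁t} with decay rate λ₁ ≈ 8.1.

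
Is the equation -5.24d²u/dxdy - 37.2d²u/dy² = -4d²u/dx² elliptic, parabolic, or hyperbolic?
Rewriting in standard form: 4d²u/dx² - 5.24d²u/dxdy - 37.2d²u/dy² = 0. Computing B² - 4AC with A = 4, B = -5.24, C = -37.2: discriminant = 622.6576 (positive). Answer: hyperbolic.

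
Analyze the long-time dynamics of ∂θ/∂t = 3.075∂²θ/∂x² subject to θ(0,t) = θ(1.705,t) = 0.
Long-time behavior: θ → 0. Heat diffuses out through both boundaries.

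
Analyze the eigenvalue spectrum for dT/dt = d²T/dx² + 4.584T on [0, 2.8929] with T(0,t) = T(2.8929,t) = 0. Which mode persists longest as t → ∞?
Eigenvalues: λₙ = n²π²/2.8929² - 4.584.
First three modes:
  n=1: λ₁ = π²/2.8929² - 4.584 ≈ -3.405
  n=2: λ₂ = 4π²/2.8929² - 4.584 ≈ 0.133
  n=3: λ₃ = 9π²/2.8929² - 4.584 ≈ 6.03
Since π²/2.8929² ≈ 1.179 < 4.584, λ₁ < 0.
The n=1 mode grows fastest (−λₙ is largest for n=1) → dominates.
Asymptotic: T ~ c₁ sin(πx/2.8929) e^{3.405t} (exponential growth at rate −λ₁ ≈ 3.405).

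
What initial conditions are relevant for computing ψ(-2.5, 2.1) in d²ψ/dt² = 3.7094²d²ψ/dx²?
Domain of dependence: [-10.28974, 5.28974]. Signals travel at speed 3.7094, so data within |x - -2.5| ≤ 3.7094·2.1 = 7.78974 can reach the point.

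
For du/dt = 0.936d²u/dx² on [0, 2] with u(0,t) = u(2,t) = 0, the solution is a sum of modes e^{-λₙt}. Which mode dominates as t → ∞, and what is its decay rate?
Eigenvalues: λₙ = 0.936n²π²/2².
First three modes:
  n=1: λ₁ = 0.936π²/2² ≈ 2.309
  n=2: λ₂ = 3.744π²/2² ≈ 9.238 (4× faster decay)
  n=3: λ₃ = 8.424π²/2² ≈ 20.785 (9× faster decay)
As t → ∞, higher modes decay exponentially faster. The n=1 mode dominates: u ~ c₁ sin(πx/2) e^{-λ₁t}.
Decay rate: λ₁ = 0.936π²/2² ≈ 2.309.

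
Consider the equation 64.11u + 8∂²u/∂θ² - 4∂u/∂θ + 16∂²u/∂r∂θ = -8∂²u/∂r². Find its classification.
Rewriting in standard form: 8∂²u/∂r² + 16∂²u/∂r∂θ + 8∂²u/∂θ² - 4∂u/∂θ + 64.11u = 0. Parabolic. (A = 8, B = 16, C = 8 gives B² - 4AC = 0.)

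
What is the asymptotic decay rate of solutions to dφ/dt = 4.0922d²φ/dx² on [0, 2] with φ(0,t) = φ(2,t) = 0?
Eigenvalues: λₙ = 4.0922n²π²/2².
First three modes:
  n=1: λ₁ = 4.0922π²/2² ≈ 10.097
  n=2: λ₂ = 16.3688π²/2² ≈ 40.388 (4× faster decay)
  n=3: λ₃ = 36.8298π²/2² ≈ 90.874 (9× faster decay)
As t → ∞, higher modes decay exponentially faster. The n=1 mode dominates: φ ~ c₁ sin(πx/2) e^{-λ₁t}.
Decay rate: λ₁ = 4.0922π²/2² ≈ 10.097.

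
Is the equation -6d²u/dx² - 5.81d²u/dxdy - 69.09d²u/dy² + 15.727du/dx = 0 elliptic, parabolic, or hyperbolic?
Computing B² - 4AC with A = -6, B = -5.81, C = -69.09: discriminant = -1624.4039 (negative). Answer: elliptic.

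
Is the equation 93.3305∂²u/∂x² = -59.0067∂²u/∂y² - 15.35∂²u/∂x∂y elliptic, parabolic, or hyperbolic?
Rewriting in standard form: 93.3305∂²u/∂x² + 15.35∂²u/∂x∂y + 59.0067∂²u/∂y² = 0. Computing B² - 4AC with A = 93.3305, B = 15.35, C = 59.0067: discriminant = -21792.8767574 (negative). Answer: elliptic.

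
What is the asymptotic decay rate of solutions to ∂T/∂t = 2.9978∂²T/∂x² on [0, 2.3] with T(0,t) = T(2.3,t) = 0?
Eigenvalues: λₙ = 2.9978n²π²/2.3².
First three modes:
  n=1: λ₁ = 2.9978π²/2.3² ≈ 5.593
  n=2: λ₂ = 11.9912π²/2.3² ≈ 22.372 (4× faster decay)
  n=3: λ₃ = 26.9802π²/2.3² ≈ 50.337 (9× faster decay)
As t → ∞, higher modes decay exponentially faster. The n=1 mode dominates: T ~ c₁ sin(πx/2.3) e^{-λ₁t}.
Decay rate: λ₁ = 2.9978π²/2.3² ≈ 5.593.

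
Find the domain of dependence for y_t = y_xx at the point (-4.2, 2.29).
The entire real line. The heat equation has infinite propagation speed: any initial disturbance instantly affects all points (though exponentially small far away).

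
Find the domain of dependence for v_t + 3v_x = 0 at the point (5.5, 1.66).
A single point: x = 0.52. The characteristic through (5.5, 1.66) is x - 3t = const, so x = 5.5 - 3·1.66 = 0.52.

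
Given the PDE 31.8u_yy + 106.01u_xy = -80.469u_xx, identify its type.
Rewriting in standard form: 80.469u_xx + 106.01u_xy + 31.8u_yy = 0. The second-order coefficients are A = 80.469, B = 106.01, C = 31.8. Since B² - 4AC = 1002.4633 > 0, this is a hyperbolic PDE.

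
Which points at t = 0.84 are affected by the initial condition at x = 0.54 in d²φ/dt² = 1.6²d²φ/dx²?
Domain of influence: [-0.804, 1.884]. Data at x = 0.54 spreads outward at speed 1.6.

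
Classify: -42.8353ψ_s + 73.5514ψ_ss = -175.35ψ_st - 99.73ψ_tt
Rewriting in standard form: 73.5514ψ_ss + 175.35ψ_st + 99.73ψ_tt - 42.8353ψ_s = 0. Hyperbolic (discriminant = 1406.498012).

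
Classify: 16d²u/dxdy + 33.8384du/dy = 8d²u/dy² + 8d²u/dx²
Rewriting in standard form: -8d²u/dx² + 16d²u/dxdy - 8d²u/dy² + 33.8384du/dy = 0. Parabolic (discriminant = 0).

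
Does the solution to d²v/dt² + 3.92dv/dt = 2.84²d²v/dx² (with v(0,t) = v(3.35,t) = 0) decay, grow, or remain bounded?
v → 0. Damping (γ=3.92) dissipates energy; oscillations decay exponentially.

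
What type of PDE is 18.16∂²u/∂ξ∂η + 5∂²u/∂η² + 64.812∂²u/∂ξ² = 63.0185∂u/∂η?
Rewriting in standard form: 64.812∂²u/∂ξ² + 18.16∂²u/∂ξ∂η + 5∂²u/∂η² - 63.0185∂u/∂η = 0. With A = 64.812, B = 18.16, C = 5, the discriminant is -966.4544. This is an elliptic PDE.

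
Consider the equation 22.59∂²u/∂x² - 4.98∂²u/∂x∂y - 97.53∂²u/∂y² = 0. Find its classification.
Hyperbolic. (A = 22.59, B = -4.98, C = -97.53 gives B² - 4AC = 8837.6112.)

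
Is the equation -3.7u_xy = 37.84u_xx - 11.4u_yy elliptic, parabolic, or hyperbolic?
Rewriting in standard form: -37.84u_xx - 3.7u_xy + 11.4u_yy = 0. Computing B² - 4AC with A = -37.84, B = -3.7, C = 11.4: discriminant = 1739.194 (positive). Answer: hyperbolic.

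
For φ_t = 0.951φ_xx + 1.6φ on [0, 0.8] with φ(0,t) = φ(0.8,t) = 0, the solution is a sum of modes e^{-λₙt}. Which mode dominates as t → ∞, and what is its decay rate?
Eigenvalues: λₙ = 0.951n²π²/0.8² - 1.6.
First three modes:
  n=1: λ₁ = 0.951π²/0.8² - 1.6 ≈ 13.066
  n=2: λ₂ = 3.804π²/0.8² - 1.6 ≈ 57.062
  n=3: λ₃ = 8.559π²/0.8² - 1.6 ≈ 130.391
Since 0.951π²/0.8² ≈ 14.666 > 1.6, all λₙ > 0.
The n=1 mode decays slowest → dominates as t → ∞.
Asymptotic: φ ~ c₁ sin(πx/0.8) e^{-λ₁t} with decay rate λ₁ ≈ 13.066.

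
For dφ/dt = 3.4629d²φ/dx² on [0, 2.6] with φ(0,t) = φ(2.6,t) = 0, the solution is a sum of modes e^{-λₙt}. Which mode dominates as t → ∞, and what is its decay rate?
Eigenvalues: λₙ = 3.4629n²π²/2.6².
First three modes:
  n=1: λ₁ = 3.4629π²/2.6² ≈ 5.056
  n=2: λ₂ = 13.8516π²/2.6² ≈ 20.223 (4× faster decay)
  n=3: λ₃ = 31.1661π²/2.6² ≈ 45.503 (9× faster decay)
As t → ∞, higher modes decay exponentially faster. The n=1 mode dominates: φ ~ c₁ sin(πx/2.6) e^{-λ₁t}.
Decay rate: λ₁ = 3.4629π²/2.6² ≈ 5.056.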